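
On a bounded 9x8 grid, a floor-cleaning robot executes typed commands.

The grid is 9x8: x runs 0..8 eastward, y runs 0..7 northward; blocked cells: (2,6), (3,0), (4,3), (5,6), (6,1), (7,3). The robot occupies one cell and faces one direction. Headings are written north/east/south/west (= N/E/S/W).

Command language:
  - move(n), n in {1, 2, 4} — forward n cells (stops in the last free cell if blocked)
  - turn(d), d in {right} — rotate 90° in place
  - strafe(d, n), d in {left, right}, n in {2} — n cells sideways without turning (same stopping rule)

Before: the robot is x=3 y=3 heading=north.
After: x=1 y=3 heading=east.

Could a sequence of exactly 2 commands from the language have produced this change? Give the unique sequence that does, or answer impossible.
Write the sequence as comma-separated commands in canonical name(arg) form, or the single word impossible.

strafe(left, 2), turn(right)

key: position moved to (1,3) AND the heading swung to E — translation plus rotation needed
from: x=3 y=3 heading=north
[1] after strafe(left, 2): x=1 y=3 heading=north
[2] after turn(right): x=1 y=3 heading=east
all 36 alternatives checked — unique.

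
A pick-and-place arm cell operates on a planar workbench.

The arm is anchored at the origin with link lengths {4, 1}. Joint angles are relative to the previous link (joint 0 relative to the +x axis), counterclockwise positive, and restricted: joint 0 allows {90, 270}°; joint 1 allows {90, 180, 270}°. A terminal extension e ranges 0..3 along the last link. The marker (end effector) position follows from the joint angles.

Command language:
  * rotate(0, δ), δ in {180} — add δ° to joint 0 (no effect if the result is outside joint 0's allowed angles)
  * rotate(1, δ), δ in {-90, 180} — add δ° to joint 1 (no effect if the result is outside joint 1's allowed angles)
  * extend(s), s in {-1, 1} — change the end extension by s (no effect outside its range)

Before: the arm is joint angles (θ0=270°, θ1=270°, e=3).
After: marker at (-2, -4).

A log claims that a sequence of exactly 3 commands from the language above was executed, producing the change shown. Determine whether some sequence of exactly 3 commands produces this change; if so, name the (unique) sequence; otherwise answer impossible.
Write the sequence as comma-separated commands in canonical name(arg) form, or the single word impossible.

extend(1), extend(-1), extend(-1)

key: order matters: swapping extend(1) and extend(-1) lands elsewhere
t0: joint angles (θ0=270°, θ1=270°, e=3)
1. extend(1) → joint angles (θ0=270°, θ1=270°, e=3)
2. extend(-1) → joint angles (θ0=270°, θ1=270°, e=2)
3. extend(-1) → joint angles (θ0=270°, θ1=270°, e=1)
no rival 3-sequence matches.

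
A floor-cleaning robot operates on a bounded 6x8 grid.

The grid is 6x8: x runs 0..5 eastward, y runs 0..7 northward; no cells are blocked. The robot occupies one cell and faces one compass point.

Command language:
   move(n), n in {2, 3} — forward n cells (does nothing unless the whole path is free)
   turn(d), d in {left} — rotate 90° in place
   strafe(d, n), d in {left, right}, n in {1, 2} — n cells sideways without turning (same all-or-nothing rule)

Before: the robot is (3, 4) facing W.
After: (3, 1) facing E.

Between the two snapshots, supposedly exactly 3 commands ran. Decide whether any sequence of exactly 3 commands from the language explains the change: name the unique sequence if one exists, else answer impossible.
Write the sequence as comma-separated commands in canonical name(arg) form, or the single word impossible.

key: position moved to (3,1) AND the heading swung to E — translation plus rotation needed
initial: (3, 4) facing W
step 1 (turn(left)): (3, 4) facing S
step 2 (move(3)): (3, 1) facing S
step 3 (turn(left)): (3, 1) facing E
all 343 alternatives checked — unique.

turn(left), move(3), turn(left)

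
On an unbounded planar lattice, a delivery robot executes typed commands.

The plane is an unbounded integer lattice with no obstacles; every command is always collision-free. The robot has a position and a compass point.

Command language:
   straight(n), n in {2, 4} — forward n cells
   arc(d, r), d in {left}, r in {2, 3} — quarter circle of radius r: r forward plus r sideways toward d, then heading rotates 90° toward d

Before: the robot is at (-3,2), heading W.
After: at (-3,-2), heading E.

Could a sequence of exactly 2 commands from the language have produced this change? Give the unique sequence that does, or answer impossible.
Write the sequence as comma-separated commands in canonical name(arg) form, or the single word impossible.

key: cell and facing (now E) both changed — the 2 commands mix motion and turning
start: at (-3,2), heading W
[1] after arc(left, 2): at (-5,0), heading S
[2] after arc(left, 2): at (-3,-2), heading E
no rival 2-sequence matches.

arc(left, 2), arc(left, 2)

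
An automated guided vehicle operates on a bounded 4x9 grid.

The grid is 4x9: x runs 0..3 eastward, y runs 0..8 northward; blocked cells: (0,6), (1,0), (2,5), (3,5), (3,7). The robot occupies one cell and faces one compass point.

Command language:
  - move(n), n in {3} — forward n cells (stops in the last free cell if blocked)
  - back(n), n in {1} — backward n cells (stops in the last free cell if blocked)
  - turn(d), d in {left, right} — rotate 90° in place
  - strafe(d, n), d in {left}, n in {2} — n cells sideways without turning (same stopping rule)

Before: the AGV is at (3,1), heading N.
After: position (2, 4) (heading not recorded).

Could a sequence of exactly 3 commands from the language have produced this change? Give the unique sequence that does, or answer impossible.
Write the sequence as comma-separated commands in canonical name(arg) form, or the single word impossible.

key: order matters: swapping move(3) and back(1) lands elsewhere
start: at (3,1), heading N
[1] after move(3): at (3,4), heading N
[2] after turn(right): at (3,4), heading E
[3] after back(1): at (2,4), heading E
no other 3-command option fits: unique.

move(3), turn(right), back(1)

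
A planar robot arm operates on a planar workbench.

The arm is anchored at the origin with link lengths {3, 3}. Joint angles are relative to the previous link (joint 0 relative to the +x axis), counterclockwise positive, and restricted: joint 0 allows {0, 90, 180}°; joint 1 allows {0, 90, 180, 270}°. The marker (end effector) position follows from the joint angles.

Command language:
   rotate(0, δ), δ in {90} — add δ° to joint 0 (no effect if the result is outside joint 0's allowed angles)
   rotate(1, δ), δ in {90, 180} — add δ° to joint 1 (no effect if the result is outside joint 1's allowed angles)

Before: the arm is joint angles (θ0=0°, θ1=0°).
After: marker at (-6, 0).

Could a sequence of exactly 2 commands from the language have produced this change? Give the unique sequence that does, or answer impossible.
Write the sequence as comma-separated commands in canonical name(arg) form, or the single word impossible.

rotate(0, 90), rotate(0, 90)

initial: joint angles (θ0=0°, θ1=0°)
step 1 (rotate(0, 90)): joint angles (θ0=90°, θ1=0°)
step 2 (rotate(0, 90)): joint angles (θ0=180°, θ1=0°)
no other 2-command option fits: unique.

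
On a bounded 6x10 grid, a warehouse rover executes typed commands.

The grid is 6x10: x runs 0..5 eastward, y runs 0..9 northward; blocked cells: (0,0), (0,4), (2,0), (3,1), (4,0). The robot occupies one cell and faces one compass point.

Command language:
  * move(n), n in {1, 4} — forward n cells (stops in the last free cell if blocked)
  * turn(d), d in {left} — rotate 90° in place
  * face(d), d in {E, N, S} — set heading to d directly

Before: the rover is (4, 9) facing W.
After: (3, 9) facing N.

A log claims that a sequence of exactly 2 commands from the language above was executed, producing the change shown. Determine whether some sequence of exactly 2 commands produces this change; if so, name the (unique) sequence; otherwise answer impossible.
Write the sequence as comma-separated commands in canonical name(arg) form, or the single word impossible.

move(1), face(N)

key: running face(N) before move(1) would end elsewhere — order is forced
from: (4, 9) facing W
step 1 (move(1)): (3, 9) facing W
step 2 (face(N)): (3, 9) facing N
uniquely the one of 36 2-step routes that fits.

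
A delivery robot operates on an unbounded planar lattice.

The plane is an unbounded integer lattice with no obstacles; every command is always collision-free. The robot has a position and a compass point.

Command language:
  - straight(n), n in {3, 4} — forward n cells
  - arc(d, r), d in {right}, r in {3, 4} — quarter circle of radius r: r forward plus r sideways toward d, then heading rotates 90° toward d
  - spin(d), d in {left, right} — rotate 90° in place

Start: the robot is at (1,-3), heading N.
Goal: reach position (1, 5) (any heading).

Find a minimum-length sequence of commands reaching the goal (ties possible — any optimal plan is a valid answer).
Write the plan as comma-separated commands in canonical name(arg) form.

straight(4), straight(4)

start: at (1,-3), heading N
step 1 (straight(4)): at (1,1), heading N
step 2 (straight(4)): at (1,5), heading N
minimal: 2 command(s), checked below 2.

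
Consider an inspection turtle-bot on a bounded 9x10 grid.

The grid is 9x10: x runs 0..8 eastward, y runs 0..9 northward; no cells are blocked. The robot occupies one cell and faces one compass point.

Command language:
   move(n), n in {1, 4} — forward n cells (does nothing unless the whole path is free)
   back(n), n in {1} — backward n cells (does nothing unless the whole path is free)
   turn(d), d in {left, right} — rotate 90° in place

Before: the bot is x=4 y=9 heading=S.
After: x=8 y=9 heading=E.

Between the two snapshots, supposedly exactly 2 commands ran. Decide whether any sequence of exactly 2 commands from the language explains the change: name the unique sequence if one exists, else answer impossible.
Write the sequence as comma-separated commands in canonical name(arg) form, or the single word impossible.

key: running move(4) before turn(left) would end elsewhere — order is forced
begin: x=4 y=9 heading=S
t=1 turn(left) ⇒ x=4 y=9 heading=E
t=2 move(4) ⇒ x=8 y=9 heading=E
no rival 2-sequence matches.

turn(left), move(4)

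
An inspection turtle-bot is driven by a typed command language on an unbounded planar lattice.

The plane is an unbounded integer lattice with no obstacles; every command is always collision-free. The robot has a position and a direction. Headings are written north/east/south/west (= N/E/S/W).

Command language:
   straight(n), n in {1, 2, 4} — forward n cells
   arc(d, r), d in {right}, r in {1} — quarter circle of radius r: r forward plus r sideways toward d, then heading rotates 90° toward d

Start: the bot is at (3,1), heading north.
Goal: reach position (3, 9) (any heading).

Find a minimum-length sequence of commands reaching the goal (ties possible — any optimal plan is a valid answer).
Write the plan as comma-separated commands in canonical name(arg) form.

straight(4), straight(4)

from: at (3,1), heading north
1. straight(4) → at (3,5), heading north
2. straight(4) → at (3,9), heading north
nothing shorter than 2 reaches the goal.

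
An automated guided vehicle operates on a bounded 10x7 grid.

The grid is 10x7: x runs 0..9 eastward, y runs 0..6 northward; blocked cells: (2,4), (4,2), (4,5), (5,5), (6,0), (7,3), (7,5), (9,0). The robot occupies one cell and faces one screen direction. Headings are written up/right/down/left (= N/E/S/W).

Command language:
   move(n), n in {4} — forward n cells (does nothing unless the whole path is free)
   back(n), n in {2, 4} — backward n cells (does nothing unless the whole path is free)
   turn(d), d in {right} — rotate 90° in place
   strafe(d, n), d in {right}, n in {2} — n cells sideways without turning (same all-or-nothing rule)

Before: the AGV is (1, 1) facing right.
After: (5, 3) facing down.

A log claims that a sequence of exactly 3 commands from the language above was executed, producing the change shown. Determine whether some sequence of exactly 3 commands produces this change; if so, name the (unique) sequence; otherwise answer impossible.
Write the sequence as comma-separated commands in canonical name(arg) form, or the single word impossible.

key: running back(2) before move(4) would end elsewhere — order is forced
t0: (1, 1) facing right
[1] after move(4): (5, 1) facing right
[2] after turn(right): (5, 1) facing down
[3] after back(2): (5, 3) facing down
no rival 3-sequence matches.

move(4), turn(right), back(2)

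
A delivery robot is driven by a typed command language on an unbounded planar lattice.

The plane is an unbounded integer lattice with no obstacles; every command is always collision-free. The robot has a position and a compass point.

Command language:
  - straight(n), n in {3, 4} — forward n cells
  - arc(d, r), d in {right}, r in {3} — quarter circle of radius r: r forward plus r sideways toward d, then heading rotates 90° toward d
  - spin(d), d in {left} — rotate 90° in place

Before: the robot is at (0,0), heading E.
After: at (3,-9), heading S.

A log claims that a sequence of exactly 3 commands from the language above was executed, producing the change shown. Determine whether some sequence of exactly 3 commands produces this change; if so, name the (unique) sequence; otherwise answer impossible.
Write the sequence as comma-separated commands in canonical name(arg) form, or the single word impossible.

arc(right, 3), straight(3), straight(3)

key: position moved to (3,-9) AND the heading swung to S — translation plus rotation needed
initial: at (0,0), heading E
1. arc(right, 3) → at (3,-3), heading S
2. straight(3) → at (3,-6), heading S
3. straight(3) → at (3,-9), heading S
no rival 3-sequence matches.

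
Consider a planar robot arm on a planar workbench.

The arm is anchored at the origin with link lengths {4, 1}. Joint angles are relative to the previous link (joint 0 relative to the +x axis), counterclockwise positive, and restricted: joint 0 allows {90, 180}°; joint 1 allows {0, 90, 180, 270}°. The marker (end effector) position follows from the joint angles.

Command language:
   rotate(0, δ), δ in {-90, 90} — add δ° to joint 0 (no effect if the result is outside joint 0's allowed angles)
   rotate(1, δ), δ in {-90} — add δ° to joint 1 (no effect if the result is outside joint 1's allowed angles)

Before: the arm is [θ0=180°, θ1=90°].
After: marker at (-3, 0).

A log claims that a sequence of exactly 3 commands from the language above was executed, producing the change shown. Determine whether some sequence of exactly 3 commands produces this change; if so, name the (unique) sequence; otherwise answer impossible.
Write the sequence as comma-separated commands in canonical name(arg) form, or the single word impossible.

rotate(1, -90), rotate(1, -90), rotate(1, -90)

from: [θ0=180°, θ1=90°]
t=1 rotate(1, -90) ⇒ [θ0=180°, θ1=0°]
t=2 rotate(1, -90) ⇒ [θ0=180°, θ1=270°]
t=3 rotate(1, -90) ⇒ [θ0=180°, θ1=180°]
no other 3-command option fits: unique.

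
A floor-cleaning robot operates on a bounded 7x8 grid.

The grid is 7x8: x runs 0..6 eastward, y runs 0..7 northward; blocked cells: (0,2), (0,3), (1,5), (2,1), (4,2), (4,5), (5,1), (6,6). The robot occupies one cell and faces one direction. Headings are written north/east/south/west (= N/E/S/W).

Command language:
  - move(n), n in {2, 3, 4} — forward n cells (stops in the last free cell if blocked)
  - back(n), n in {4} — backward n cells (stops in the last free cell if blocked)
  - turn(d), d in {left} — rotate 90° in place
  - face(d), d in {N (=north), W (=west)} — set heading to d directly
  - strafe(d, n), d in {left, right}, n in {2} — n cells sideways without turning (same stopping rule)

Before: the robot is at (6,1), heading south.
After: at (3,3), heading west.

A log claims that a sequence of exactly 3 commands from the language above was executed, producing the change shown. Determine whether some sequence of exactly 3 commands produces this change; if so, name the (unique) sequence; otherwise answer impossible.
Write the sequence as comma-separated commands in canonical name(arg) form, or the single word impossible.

face(W), strafe(right, 2), move(3)

key: order matters: swapping face(W) and move(3) lands elsewhere
start: at (6,1), heading south
step 1 (face(W)): at (6,1), heading west
step 2 (strafe(right, 2)): at (6,3), heading west
step 3 (move(3)): at (3,3), heading west
no other 3-command option fits: unique.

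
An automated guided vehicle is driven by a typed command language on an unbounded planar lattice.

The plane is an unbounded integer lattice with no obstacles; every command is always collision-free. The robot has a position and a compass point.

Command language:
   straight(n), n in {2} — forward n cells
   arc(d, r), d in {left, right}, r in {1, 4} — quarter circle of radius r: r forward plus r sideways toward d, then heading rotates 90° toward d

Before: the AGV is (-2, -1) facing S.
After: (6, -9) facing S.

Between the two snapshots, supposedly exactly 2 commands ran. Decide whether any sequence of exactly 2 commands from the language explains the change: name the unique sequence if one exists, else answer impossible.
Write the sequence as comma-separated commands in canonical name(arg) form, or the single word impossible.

key: still facing S at the end — net rotation zero over 2 steps
initial: (-2, -1) facing S
t=1 arc(left, 4) ⇒ (2, -5) facing E
t=2 arc(right, 4) ⇒ (6, -9) facing S
no rival 2-sequence matches.

arc(left, 4), arc(right, 4)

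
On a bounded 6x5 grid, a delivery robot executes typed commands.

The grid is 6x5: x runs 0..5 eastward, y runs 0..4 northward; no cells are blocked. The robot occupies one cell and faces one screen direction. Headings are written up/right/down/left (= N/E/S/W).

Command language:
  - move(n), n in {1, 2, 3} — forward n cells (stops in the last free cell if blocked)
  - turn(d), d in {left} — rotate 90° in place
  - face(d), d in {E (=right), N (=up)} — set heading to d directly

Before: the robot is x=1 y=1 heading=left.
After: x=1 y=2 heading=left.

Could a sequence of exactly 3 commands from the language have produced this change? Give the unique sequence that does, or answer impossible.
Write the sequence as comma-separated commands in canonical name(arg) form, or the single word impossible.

key: still facing W at the end — net rotation zero over 3 steps
begin: x=1 y=1 heading=left
t=1 face(N) ⇒ x=1 y=1 heading=up
t=2 move(1) ⇒ x=1 y=2 heading=up
t=3 turn(left) ⇒ x=1 y=2 heading=left
no rival 3-sequence matches.

face(N), move(1), turn(left)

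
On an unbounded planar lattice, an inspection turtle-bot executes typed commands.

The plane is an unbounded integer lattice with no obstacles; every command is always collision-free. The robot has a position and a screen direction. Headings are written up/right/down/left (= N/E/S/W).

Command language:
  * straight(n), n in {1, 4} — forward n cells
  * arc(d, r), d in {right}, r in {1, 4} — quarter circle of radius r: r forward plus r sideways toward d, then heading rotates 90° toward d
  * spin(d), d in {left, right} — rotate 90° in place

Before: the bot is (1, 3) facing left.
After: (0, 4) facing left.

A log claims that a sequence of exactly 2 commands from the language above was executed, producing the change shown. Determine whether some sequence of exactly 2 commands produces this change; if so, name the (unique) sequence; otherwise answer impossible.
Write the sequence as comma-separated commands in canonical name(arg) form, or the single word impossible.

key: running spin(left) before arc(right, 1) would end elsewhere — order is forced
start: (1, 3) facing left
1. arc(right, 1) → (0, 4) facing up
2. spin(left) → (0, 4) facing left
no rival 2-sequence matches.

arc(right, 1), spin(left)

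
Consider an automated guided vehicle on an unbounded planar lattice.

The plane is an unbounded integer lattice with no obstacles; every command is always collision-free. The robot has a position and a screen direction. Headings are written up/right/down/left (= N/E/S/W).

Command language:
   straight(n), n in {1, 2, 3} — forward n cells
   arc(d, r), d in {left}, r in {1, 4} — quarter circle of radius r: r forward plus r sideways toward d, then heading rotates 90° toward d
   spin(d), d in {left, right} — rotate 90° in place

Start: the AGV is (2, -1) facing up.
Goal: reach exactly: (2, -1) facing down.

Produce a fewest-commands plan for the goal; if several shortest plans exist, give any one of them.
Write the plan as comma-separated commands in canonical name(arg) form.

initial: (2, -1) facing up
step 1 (spin(right)): (2, -1) facing right
step 2 (spin(right)): (2, -1) facing down
minimal: 2 command(s), checked below 2.

spin(right), spin(right)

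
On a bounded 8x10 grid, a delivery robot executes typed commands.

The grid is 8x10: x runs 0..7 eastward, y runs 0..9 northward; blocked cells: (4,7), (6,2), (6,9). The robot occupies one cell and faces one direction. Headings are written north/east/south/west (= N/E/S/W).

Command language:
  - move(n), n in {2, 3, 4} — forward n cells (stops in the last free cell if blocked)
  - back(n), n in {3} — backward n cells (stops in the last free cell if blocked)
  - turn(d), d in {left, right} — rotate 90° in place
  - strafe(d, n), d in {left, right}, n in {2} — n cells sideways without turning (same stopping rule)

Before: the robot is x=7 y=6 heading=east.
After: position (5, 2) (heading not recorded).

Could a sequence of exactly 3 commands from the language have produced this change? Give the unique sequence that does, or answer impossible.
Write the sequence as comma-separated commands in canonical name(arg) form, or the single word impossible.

turn(right), strafe(right, 2), move(4)

key: order matters: swapping turn(right) and move(4) lands elsewhere
start: x=7 y=6 heading=east
step 1 (turn(right)): x=7 y=6 heading=south
step 2 (strafe(right, 2)): x=5 y=6 heading=south
step 3 (move(4)): x=5 y=2 heading=south
all 512 alternatives checked — unique.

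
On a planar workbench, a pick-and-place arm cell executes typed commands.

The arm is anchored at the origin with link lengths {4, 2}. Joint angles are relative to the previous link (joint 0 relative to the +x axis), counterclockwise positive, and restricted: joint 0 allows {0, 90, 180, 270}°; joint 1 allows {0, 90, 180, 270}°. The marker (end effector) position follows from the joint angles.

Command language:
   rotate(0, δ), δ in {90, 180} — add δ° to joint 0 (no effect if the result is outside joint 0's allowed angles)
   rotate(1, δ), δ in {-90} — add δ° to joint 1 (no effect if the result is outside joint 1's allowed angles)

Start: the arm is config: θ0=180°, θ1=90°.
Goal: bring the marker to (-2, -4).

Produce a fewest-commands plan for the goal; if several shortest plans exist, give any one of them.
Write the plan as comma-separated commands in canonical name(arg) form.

start: config: θ0=180°, θ1=90°
1. rotate(0, 90) → config: θ0=270°, θ1=90°
2. rotate(1, -90) → config: θ0=270°, θ1=0°
3. rotate(1, -90) → config: θ0=270°, θ1=270°
minimal: 3 command(s), checked below 3.

rotate(0, 90), rotate(1, -90), rotate(1, -90)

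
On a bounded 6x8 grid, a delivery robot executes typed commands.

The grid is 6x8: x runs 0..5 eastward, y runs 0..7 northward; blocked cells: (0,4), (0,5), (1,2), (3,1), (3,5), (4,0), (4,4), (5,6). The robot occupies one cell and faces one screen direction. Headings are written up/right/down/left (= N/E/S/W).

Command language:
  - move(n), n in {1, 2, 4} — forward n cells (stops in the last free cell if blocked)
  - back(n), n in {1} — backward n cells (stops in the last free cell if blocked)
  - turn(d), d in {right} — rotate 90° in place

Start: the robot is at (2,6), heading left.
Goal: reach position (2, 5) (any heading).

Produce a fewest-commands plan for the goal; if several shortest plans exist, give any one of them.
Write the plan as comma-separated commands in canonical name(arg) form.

turn(right), back(1)

from: at (2,6), heading left
step 1 (turn(right)): at (2,6), heading up
step 2 (back(1)): at (2,5), heading up
shorter routes all fall short; 2 is best.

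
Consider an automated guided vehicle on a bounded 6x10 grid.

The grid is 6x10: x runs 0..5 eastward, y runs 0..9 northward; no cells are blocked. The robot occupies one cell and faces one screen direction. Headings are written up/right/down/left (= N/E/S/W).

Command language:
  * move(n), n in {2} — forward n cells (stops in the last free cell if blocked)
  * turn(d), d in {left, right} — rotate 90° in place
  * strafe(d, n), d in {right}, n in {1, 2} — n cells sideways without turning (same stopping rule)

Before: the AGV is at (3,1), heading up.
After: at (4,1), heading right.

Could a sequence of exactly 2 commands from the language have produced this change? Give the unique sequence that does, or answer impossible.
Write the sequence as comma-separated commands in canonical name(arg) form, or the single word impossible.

strafe(right, 1), turn(right)

key: position moved to (4,1) AND the heading swung to E — translation plus rotation needed
t0: at (3,1), heading up
[1] after strafe(right, 1): at (4,1), heading up
[2] after turn(right): at (4,1), heading right
no rival 2-sequence matches.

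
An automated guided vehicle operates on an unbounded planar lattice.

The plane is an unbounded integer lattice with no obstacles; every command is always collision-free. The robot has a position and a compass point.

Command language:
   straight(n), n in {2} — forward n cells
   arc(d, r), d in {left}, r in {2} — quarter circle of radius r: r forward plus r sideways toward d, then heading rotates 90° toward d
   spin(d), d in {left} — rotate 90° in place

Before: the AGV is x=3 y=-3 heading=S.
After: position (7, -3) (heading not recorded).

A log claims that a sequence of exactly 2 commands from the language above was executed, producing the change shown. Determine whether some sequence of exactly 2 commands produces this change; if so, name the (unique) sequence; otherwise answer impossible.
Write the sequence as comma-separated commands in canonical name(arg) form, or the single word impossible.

start: x=3 y=-3 heading=S
t=1 arc(left, 2) ⇒ x=5 y=-5 heading=E
t=2 arc(left, 2) ⇒ x=7 y=-3 heading=N
all 9 alternatives checked — unique.

arc(left, 2), arc(left, 2)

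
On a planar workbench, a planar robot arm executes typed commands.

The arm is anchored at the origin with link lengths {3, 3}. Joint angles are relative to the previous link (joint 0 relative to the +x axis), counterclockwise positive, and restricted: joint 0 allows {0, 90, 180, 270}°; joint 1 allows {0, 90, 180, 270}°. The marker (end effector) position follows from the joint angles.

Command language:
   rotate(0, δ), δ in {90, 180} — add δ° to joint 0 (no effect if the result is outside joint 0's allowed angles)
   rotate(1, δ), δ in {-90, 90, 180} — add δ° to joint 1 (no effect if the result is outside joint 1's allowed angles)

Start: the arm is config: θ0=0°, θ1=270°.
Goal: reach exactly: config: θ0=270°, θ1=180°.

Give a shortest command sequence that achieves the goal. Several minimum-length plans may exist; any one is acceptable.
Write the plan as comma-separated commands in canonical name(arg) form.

from: config: θ0=0°, θ1=270°
[1] after rotate(1, -90): config: θ0=0°, θ1=180°
[2] after rotate(0, 90): config: θ0=90°, θ1=180°
[3] after rotate(0, 180): config: θ0=270°, θ1=180°
nothing shorter than 3 reaches the goal.

rotate(1, -90), rotate(0, 90), rotate(0, 180)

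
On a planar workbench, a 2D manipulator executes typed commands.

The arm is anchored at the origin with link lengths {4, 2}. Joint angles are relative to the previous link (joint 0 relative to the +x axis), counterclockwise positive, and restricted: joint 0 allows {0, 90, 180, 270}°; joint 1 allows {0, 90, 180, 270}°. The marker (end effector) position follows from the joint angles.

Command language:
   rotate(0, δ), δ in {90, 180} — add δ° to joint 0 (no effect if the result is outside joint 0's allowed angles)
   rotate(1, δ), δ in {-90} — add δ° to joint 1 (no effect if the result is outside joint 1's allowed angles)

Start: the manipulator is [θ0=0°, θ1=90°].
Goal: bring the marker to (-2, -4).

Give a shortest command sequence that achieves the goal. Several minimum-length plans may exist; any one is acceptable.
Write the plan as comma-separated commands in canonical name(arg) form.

initial: [θ0=0°, θ1=90°]
t=1 rotate(0, 90) ⇒ [θ0=90°, θ1=90°]
t=2 rotate(1, -90) ⇒ [θ0=90°, θ1=0°]
t=3 rotate(1, -90) ⇒ [θ0=90°, θ1=270°]
t=4 rotate(0, 180) ⇒ [θ0=270°, θ1=270°]
shorter routes all fall short; 4 is best.

rotate(0, 90), rotate(1, -90), rotate(1, -90), rotate(0, 180)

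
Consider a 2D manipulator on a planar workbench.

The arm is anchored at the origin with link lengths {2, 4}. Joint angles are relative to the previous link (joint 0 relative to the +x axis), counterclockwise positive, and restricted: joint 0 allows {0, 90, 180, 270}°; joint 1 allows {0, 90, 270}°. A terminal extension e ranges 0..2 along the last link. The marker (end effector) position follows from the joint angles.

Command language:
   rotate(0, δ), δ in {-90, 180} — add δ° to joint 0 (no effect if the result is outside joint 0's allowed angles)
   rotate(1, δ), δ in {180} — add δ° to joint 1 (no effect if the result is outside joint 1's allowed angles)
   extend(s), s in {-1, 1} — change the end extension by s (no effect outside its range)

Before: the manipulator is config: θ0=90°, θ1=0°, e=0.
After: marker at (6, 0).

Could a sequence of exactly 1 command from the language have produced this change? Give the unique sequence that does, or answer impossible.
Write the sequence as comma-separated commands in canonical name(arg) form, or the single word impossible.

rotate(0, -90)

t0: config: θ0=90°, θ1=0°, e=0
[1] after rotate(0, -90): config: θ0=0°, θ1=0°, e=0
no other 1-command option fits: unique.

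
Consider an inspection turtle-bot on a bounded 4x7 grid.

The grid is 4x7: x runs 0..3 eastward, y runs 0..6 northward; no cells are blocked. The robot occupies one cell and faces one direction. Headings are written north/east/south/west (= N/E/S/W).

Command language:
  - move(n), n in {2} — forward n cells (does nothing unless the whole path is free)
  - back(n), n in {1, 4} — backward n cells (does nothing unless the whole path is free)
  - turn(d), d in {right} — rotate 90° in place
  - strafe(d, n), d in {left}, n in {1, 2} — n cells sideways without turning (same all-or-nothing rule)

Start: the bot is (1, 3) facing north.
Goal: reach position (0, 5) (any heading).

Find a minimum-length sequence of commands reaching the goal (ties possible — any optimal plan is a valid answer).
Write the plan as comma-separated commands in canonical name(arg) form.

move(2), strafe(left, 1)

begin: (1, 3) facing north
t=1 move(2) ⇒ (1, 5) facing north
t=2 strafe(left, 1) ⇒ (0, 5) facing north
nothing shorter than 2 reaches the goal.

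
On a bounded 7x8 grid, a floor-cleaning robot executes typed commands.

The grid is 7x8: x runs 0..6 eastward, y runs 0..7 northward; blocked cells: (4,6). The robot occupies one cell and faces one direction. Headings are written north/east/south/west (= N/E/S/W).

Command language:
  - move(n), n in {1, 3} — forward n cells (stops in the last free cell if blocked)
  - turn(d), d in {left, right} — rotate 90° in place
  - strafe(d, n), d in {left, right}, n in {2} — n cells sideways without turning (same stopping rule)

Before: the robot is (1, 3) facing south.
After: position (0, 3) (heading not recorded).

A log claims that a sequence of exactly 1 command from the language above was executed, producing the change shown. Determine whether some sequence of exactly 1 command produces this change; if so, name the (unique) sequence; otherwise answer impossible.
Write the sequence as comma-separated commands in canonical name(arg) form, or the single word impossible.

strafe(right, 2)

key: strafe(right, 2) runs into the grid edge before its full distance
t0: (1, 3) facing south
1. strafe(right, 2) → (0, 3) facing south
uniquely the one of 6 1-step routes that fits.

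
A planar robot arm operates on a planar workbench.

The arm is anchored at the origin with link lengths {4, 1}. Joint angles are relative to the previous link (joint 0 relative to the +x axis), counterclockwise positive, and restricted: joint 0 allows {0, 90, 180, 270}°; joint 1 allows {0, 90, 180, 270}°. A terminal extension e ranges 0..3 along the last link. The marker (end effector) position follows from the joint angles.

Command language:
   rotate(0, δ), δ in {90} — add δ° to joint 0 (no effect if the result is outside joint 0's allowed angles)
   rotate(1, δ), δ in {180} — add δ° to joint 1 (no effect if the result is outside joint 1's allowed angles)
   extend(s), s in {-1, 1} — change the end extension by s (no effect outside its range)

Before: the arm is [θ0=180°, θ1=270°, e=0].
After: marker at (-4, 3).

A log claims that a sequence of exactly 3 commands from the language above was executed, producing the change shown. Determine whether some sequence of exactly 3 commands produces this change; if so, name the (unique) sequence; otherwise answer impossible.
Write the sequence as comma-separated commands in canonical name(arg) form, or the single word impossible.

extend(-1), extend(1), extend(1)

key: order matters: swapping extend(-1) and extend(1) lands elsewhere
from: [θ0=180°, θ1=270°, e=0]
1. extend(-1) → [θ0=180°, θ1=270°, e=0]
2. extend(1) → [θ0=180°, θ1=270°, e=1]
3. extend(1) → [θ0=180°, θ1=270°, e=2]
no other 3-command option fits: unique.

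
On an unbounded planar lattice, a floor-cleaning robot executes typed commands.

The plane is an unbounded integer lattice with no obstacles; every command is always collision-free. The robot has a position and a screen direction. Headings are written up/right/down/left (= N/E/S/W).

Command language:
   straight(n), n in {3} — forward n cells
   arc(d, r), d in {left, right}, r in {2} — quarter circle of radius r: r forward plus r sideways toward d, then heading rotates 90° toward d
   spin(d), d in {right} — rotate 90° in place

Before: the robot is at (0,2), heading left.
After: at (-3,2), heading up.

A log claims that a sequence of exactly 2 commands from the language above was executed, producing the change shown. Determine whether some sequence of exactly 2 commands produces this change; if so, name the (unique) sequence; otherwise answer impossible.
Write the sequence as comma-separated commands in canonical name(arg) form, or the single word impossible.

straight(3), spin(right)

key: running spin(right) before straight(3) would end elsewhere — order is forced
from: at (0,2), heading left
t=1 straight(3) ⇒ at (-3,2), heading left
t=2 spin(right) ⇒ at (-3,2), heading up
no rival 2-sequence matches.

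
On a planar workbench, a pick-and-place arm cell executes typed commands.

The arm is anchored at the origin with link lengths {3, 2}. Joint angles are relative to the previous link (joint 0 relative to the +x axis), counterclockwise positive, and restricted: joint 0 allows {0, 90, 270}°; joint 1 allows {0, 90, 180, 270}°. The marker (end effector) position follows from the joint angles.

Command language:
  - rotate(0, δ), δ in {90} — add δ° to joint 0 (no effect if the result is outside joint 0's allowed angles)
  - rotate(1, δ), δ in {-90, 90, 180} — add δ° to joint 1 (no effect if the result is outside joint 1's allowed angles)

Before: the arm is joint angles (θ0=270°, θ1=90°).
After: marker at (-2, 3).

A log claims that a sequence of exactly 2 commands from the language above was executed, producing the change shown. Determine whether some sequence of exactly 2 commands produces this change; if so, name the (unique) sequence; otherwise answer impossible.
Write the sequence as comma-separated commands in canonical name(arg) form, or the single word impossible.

rotate(0, 90), rotate(0, 90)

start: joint angles (θ0=270°, θ1=90°)
t=1 rotate(0, 90) ⇒ joint angles (θ0=0°, θ1=90°)
t=2 rotate(0, 90) ⇒ joint angles (θ0=90°, θ1=90°)
no rival 2-sequence matches.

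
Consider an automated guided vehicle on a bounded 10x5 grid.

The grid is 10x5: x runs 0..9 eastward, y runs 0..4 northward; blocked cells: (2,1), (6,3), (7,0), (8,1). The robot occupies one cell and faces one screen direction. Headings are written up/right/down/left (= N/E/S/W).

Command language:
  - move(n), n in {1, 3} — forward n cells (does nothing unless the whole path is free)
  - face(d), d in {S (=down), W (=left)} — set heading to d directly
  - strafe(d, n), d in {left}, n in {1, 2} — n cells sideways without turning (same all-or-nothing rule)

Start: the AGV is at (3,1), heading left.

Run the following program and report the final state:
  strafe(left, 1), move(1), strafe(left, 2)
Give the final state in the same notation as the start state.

at (2,0), heading left

begin: at (3,1), heading left
1. strafe(left, 1) → at (3,0), heading left
2. move(1) → at (2,0), heading left
3. strafe(left, 2) → at (2,0), heading left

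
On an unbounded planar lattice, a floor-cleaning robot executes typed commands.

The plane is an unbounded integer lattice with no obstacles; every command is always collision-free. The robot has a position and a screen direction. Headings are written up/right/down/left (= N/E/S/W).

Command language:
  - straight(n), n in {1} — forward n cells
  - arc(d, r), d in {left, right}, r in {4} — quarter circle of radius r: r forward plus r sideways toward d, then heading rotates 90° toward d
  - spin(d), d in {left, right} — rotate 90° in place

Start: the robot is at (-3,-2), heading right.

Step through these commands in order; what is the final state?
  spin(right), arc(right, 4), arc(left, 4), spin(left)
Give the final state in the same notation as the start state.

t0: at (-3,-2), heading right
[1] after spin(right): at (-3,-2), heading down
[2] after arc(right, 4): at (-7,-6), heading left
[3] after arc(left, 4): at (-11,-10), heading down
[4] after spin(left): at (-11,-10), heading right

at (-11,-10), heading right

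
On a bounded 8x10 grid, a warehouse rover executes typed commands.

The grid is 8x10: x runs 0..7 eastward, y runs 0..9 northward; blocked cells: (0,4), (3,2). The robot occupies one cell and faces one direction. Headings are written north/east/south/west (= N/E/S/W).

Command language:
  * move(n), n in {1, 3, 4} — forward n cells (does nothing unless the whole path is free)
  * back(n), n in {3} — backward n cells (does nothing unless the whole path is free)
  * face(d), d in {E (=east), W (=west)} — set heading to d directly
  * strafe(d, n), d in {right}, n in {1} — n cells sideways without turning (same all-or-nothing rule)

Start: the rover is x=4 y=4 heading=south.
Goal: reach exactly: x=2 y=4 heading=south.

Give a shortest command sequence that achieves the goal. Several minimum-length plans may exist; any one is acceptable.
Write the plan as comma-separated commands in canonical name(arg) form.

strafe(right, 1), strafe(right, 1)

start: x=4 y=4 heading=south
[1] after strafe(right, 1): x=3 y=4 heading=south
[2] after strafe(right, 1): x=2 y=4 heading=south
minimal: 2 command(s), checked below 2.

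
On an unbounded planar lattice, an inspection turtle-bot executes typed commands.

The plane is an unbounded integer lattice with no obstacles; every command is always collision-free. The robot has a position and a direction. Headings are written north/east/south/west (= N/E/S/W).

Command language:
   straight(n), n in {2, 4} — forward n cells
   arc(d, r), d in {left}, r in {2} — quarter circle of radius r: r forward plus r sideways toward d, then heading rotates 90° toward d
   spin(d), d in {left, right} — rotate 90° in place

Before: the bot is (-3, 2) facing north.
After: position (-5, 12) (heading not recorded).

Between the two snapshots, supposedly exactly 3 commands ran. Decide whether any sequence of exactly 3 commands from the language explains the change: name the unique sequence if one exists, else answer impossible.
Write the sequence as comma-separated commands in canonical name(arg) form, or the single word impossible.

key: order matters: swapping straight(4) and arc(left, 2) lands elsewhere
from: (-3, 2) facing north
step 1 (straight(4)): (-3, 6) facing north
step 2 (straight(4)): (-3, 10) facing north
step 3 (arc(left, 2)): (-5, 12) facing west
no other 3-command option fits: unique.

straight(4), straight(4), arc(left, 2)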